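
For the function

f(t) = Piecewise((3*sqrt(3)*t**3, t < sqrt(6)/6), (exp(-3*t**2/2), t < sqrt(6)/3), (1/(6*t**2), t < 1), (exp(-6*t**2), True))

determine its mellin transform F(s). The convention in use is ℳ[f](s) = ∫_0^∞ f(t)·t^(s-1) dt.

(-6*2**s*6**(s/2)*(s - 2)*(s + 3)*uppergamma(s/2, 1) + 6*6**(s/2)*(s - 2)*(s + 3)*uppergamma(s/2, 6) + 3*sqrt(2)*6**(s/2)*(s - 2) + 2*6**s*(s + 3) + 6*(2*sqrt(6))**s*(s - 2)*(s + 3)*uppergamma(s/2, 1/4) - 3*(2*sqrt(6))**s*(s + 3))/(12*6**s*(s - 2)*(s + 3))
  Re(s) > -3

reversing the power substitution: 3*sqrt(3)*t**(3/2) on [0, 1/6); exp(-3*t/2) on [1/6, 2/3); 1/(6*t) on [2/3, 1); …
strip the common scale on t: 2*sqrt(2)*t**(3/2) on [0, 1/4); exp(-t) on [1/4, 1); 1/(4*t) on [1, 3/2); …
invert the common scale on t to get t**(3/2) on [0, 1/2); exp(-t/2) on [1/2, 2); 1/(2*t) on [2, 3); …
cuts at sqrt(6)/6, sqrt(6)/3, 1: linearity sums the 4 kernel integrals
[0, sqrt(6)/6) adds the kernel integral of 3*sqrt(3)*t**3
on [sqrt(6)/6, sqrt(6)/3) integrate f = exp(-3*t**2/2) against the kernel
for t in [sqrt(6)/3, 1): the term is ∫ 1/(6*t**2)·t^(s-1)
the [1, ∞) slice contributes ∫ exp(-6*t**2)·t^(s-1) dt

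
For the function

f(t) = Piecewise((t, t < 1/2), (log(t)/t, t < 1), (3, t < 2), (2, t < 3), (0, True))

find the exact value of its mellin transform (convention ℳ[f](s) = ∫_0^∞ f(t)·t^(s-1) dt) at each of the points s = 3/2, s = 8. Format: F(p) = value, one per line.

f breaks at 1/2, 1, 2 into 4 integrals to sum
∫ over [0, 1/2) of t·t^(s-1) joins the sum
[1/2, 1) adds the kernel integral of log(t)/t
piece [1, 2): integrate 3 against the kernel
over [2, 3), the kernel integral of 2 enters the sum

F(3/2) = -6 + sqrt(2)*log(2) + 203*sqrt(2)/60 + 4*sqrt(3)
F(8) = log(2)/896 + 377491477/225792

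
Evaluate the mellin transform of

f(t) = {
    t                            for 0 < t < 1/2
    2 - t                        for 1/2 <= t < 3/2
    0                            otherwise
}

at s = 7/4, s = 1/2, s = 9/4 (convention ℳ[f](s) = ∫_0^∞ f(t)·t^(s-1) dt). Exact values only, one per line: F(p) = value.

F(7/4) = 3*2**(1/4)*(-10 + 23*3**(3/4))/154
F(1/2) = sqrt(2)*(-10 + 9*sqrt(3))/6
F(9/4) = 2**(3/4)*(-34 + 225*3**(1/4))/468

treat the 2 regions marked off by 1/2 separately and sum
the [0, 1/2) slice contributes ∫ t·t^(s-1) dt
between 1/2 and 3/2 the integrand is (2 - t)·t^(s-1)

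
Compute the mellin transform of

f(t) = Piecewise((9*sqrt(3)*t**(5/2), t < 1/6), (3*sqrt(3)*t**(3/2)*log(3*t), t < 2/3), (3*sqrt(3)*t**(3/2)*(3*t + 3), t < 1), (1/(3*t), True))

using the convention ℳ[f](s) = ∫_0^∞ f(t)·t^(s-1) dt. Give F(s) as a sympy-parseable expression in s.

2**(-s - 3/2)*(-270*2**(2*s + 3)*(s + 3/2)**2*(2*s - 2) + 54*2**(2*s + 3)*(s + 3/2)*(s + 5/2)*(2*s - 2)*log(2) - 162*2**(2*s + 3)*(s + 3/2)*(2*s - 2) - 54*2**(2*s + 3)*(s + 5/2)*(2*s - 2) - 4*sqrt(3)*6**(s + 3/2)*(s + 3/2)**2*(s + 5/2) + 324*6**(s + 3/2)*(s + 3/2)**2*(2*s - 2) + 162*6**(s + 3/2)*(s + 3/2)*(2*s - 2) + 27*(s + 3/2)**2*(2*s - 2) + 54*(s + 3/2)*(s + 5/2)*(2*s - 2)*log(2) + (2*s - 2)*(54*s + 135))/(54*3**s*(s + 3/2)**2*(s + 5/2)*(2*s - 2))
  -5/2 < Re(s) < 1

the common scale on t comes off first: t**(5/2) on [0, 1/2); t**(3/2)*log(t) on [1/2, 2); t**(3/2)*(t + 3) on [2, 3); …
invert the shared t-power to get t**(3/2) on [0, 1/2); sqrt(t)*log(t) on [1/2, 2); sqrt(t)*(t + 3) on [2, 3); …
undo the shared t-power: t on [0, 1/2); log(t) on [1/2, 2); t + 3 on [2, 3); …
linearity at 1/6, 2/3, 1 turns ℳ[f](s) into 4 summed integrals
∫ 9*sqrt(3)*t**(5/2)·t^(s-1) over [0, 1/6)
∫ over [1/6, 2/3) of 3*sqrt(3)*t**(3/2)*log(3*t)·t^(s-1) joins the sum
∫ over [2/3, 1) of 3*sqrt(3)*t**(3/2)*(3*t + 3)·t^(s-1) joins the sum
for t in [1, ∞): the term is ∫ 1/(3*t)·t^(s-1)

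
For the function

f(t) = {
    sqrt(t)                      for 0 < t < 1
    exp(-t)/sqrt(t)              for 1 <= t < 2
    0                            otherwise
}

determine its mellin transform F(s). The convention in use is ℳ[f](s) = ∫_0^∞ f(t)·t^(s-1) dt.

back out the shared t-power: 1 on [0, 1); exp(-t)/t on [1, 2)
strip the shared t-power: t on [0, 1); exp(-t) on [1, 2)
summing 2 kernel integrals split by 1 yields ℳ[f](s)
between 0 and 1 the integrand is sqrt(t)·t^(s-1)
segment [1, 2) carries exp(-t)/sqrt(t); integrate it

((2*s + 1)*uppergamma(s - 1/2, 1) - (2*s + 1)*uppergamma(s - 1/2, 2) + 2)/(2*s + 1)
  Re(s) > -1/2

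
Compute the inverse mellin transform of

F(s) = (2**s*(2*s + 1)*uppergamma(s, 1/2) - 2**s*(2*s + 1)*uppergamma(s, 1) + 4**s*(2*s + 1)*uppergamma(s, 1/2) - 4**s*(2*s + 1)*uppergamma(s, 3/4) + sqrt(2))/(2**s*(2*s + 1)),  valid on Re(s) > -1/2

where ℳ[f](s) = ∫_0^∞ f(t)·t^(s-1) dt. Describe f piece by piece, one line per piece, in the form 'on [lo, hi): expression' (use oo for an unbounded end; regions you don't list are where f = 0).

on [0, 1/2): sqrt(t)
on [1/2, 1): exp(-t)
on [1, 3/2): exp(-t/2)

f breaks at 1/2, 1 into 3 integrals to sum
∫ over [0, 1/2) of sqrt(t)·t^(s-1) joins the sum
for t in [1/2, 1): the term is ∫ exp(-t)·t^(s-1)
between 1 and 3/2 the integrand is exp(-t/2)·t^(s-1)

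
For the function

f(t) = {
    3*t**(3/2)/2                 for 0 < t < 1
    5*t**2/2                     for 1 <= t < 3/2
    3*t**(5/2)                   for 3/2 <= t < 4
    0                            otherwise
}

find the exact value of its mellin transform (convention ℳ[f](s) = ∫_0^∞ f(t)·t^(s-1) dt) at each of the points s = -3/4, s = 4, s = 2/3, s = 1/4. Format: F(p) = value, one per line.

slice at 1, 3/2, transform all 3 pieces, and sum them
segment [0, 1) carries 3*t**(3/2)/2; integrate it
∫ 5*t**2/2·t^(s-1) over [1, 3/2)
segment 3/2 to 4 holds 3*t**(5/2); add its integral

F(-3/4) = -9*2**(1/4)*3**(3/4)/7 + 3*2**(3/4)*3**(1/4)/2 + 96*sqrt(2)/7
F(4) = 415741523/109824 - 2187*sqrt(6)/832
F(2/3) = -243*2**(5/6)*3**(1/6)/152 - 51/208 + 135*2**(1/3)*3**(2/3)/128 + 1152*2**(1/3)/19
F(1/4) = -27*2**(1/4)*3**(3/4)/22 - 16/63 + 5*2**(3/4)*3**(1/4)/4 + 384*sqrt(2)/11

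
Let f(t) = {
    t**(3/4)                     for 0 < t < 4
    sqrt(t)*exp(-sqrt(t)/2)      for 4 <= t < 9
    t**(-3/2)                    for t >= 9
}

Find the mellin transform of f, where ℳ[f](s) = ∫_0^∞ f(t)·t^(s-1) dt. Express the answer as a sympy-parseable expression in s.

remove the power substitution first: t**(3/2) on [0, 2); t*exp(-t/2) on [2, 3); t**(-3) on [3, ∞)
the shared t-power comes off first: sqrt(t) on [0, 2); exp(-t/2) on [2, 3); t**(-4) on [3, ∞)
f breaks at 4, 9 into 3 integrals to sum
on [0, 4) integrate f = t**(3/4) against the kernel
between 4 and 9 the integrand is sqrt(t)*exp(-sqrt(t)/2)·t^(s-1)
on [9, ∞): add ∫ t**(-3/2)·t^(s-1) dt

2*(54*2**(2*s)*(2*s - 3)*(4*s + 3)*uppergamma(2*s + 1, 1) - 54*2**(2*s)*(2*s - 3)*(4*s + 3)*uppergamma(2*s + 1, 3/2) + 108*2**(2*s + 1/2)*(2*s - 3) - 3**(2*s)*(4*s + 3))/(27*(2*s - 3)*(4*s + 3))
  -3/4 < Re(s) < 3/2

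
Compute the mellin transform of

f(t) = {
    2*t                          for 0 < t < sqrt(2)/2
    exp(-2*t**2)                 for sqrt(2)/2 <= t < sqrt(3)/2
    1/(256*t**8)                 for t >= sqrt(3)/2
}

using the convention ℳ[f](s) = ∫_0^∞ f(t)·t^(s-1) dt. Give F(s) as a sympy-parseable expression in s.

(81*2**(s/2)*(s - 8)*(s + 1)*uppergamma(s/2, 1) - 81*2**(s/2)*(s - 8)*(s + 1)*uppergamma(s/2, 3/2) + 162*2**(s/2 + 1/2)*(s - 8) - 2*3**(s/2)*(s + 1))/(162*2**s*(s - 8)*(s + 1))
  -1 < Re(s) < 8

invert the common scale on t to get t on [0, sqrt(2)); exp(-t**2/2) on [sqrt(2), sqrt(3)); t**(-8) on [sqrt(3), ∞)
invert the power substitution to get sqrt(t) on [0, 2); exp(-t/2) on [2, 3); t**(-4) on [3, ∞)
summing 3 kernel integrals split by sqrt(2)/2, sqrt(3)/2 yields ℳ[f](s)
on [0, sqrt(2)/2): add ∫ 2*t·t^(s-1) dt
∫ over [sqrt(2)/2, sqrt(3)/2) of exp(-2*t**2)·t^(s-1) joins the sum
on [sqrt(3)/2, ∞) integrate f = 1/(256*t**8) against the kernel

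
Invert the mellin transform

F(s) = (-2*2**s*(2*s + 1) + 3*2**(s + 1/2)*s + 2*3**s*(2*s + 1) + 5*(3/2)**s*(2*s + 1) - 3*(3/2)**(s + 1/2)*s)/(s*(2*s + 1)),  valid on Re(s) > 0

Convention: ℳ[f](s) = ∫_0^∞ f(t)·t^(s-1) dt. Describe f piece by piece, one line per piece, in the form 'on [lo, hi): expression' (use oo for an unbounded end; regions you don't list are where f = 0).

slice at 3/2, 2, transform all 3 pieces, and sum them
piece [0, 3/2): integrate 5 against the kernel
[3/2, 2) adds the kernel integral of 3*sqrt(t)/2
the [2, 3) slice contributes ∫ 2·t^(s-1) dt

on [0, 3/2): 5
on [3/2, 2): 3*sqrt(t)/2
on [2, 3): 2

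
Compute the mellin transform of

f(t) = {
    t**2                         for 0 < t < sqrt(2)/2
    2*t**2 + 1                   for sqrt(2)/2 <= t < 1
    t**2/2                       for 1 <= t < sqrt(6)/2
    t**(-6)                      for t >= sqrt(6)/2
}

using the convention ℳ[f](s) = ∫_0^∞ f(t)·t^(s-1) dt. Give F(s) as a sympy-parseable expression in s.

the power substitution comes off first: t on [0, 1/2); 2*t + 1 on [1/2, 1); t/2 on [1, 3/2); …
linearity at sqrt(2)/2, 1, sqrt(6)/2 turns ℳ[f](s) into 4 summed integrals
[0, sqrt(2)/2) adds the kernel integral of t**2
[sqrt(2)/2, 1) adds the kernel integral of (2*t**2 + 1)
between 1 and sqrt(6)/2 the integrand is t**2/2·t^(s-1)
piece [sqrt(6)/2, ∞): integrate t**(-6) against the kernel

(sqrt(2)/2)**s*(270*2**(s/2)*s*(s - 6) + 216*2**(s/2)*(s - 6) + 81*3**(s/2)*s*(s - 6) - 32*3**(s/2)*s*(s + 2) - 162*s*(s - 6) - 216*s + 1296)/(108*s*(s - 6)*(s + 2))
  -2 < Re(s) < 6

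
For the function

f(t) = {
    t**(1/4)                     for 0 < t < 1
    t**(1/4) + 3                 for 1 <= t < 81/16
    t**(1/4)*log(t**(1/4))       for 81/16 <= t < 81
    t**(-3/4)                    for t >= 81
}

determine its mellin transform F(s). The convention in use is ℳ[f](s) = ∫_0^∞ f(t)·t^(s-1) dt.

(-648*2**(4*s)*s*(4*s - 3)*(16*s**2 + 8*s + 1) - 162*2**(4*s)*(4*s - 3)*(16*s**2 + 8*s + 1) - 1296*3**(4*s)*s**2*(4*s - 3)*(4*s + 1)*log(3) + 1296*3**(4*s)*s**2*(4*s - 3)*(4*s + 1)*log(2) - 324*3**(4*s)*s*(4*s - 3)*(4*s + 1)*log(3) + 324*3**(4*s)*s*(4*s - 3)*(4*s + 1)*log(2) + 324*3**(4*s)*s*(4*s - 3)*(4*s + 1) + 972*3**(4*s)*s*(4*s - 3)*(16*s**2 + 8*s + 1) + 162*3**(4*s)*(4*s - 3)*(16*s**2 + 8*s + 1) + 2592*6**(4*s)*s**2*(4*s - 3)*(4*s + 1)*log(3) - 648*6**(4*s)*s*(4*s - 3)*(4*s + 1) + 648*6**(4*s)*s*(4*s - 3)*(4*s + 1)*log(3) - 8*6**(4*s)*s*(4*s + 1)*(16*s**2 + 8*s + 1))/(54*2**(4*s)*s*(4*s - 3)*(4*s + 1)*(16*s**2 + 8*s + 1))
  -1/4 < Re(s) < 3/4

undo the power substitution: sqrt(t) on [0, 1); sqrt(t) + 3 on [1, 9/4); sqrt(t)*log(sqrt(t)) on [9/4, 9); …
strip the power substitution: t on [0, 1); t + 3 on [1, 3/2); t*log(t) on [3/2, 3); …
treat the 4 regions marked off by 1, 81/16, 81 separately and sum
between 0 and 1 the integrand is t**(1/4)·t^(s-1)
on [1, 81/16) integrate f = (t**(1/4) + 3) against the kernel
over [81/16, 81), the kernel integral of t**(1/4)*log(t**(1/4)) enters the sum
segment [81, ∞) carries t**(-3/4); integrate it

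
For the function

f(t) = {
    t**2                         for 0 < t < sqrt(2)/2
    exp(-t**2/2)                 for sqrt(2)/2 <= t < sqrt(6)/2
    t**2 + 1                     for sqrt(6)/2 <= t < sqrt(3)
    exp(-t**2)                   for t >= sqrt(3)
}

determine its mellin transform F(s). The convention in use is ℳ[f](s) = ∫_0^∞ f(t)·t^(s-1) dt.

undo the power substitution: t on [0, 1/2); exp(-t/2) on [1/2, 3/2); t + 1 on [3/2, 3); …
slice at sqrt(2)/2, sqrt(6)/2, sqrt(3), transform all 4 pieces, and sum them
[0, sqrt(2)/2) adds the kernel integral of t**2
the [sqrt(2)/2, sqrt(6)/2) slice contributes ∫ exp(-t**2/2)·t^(s-1) dt
∫ (t**2 + 1)·t^(s-1) over [sqrt(6)/2, sqrt(3))
[sqrt(3), ∞) adds the kernel integral of exp(-t**2)

(sqrt(2)/2)**s*(2**(s/2)*s*(s + 2)*uppergamma(s/2, 3) + 2**s*s*(s + 2)*uppergamma(s/2, 1/4) - 2**s*s*(s + 2)*uppergamma(s/2, 3/4) - 5*3**(s/2)*s - 4*3**(s/2) + 8*6**(s/2)*s + 4*6**(s/2) + s)/(2*s*(s + 2))
  Re(s) > -2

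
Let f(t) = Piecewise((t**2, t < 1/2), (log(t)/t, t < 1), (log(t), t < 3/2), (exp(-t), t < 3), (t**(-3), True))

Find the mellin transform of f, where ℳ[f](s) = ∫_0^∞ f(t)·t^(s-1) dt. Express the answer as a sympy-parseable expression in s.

along the cuts 1/2, 1, 3/2, 3, ℳ[f](s) splits into 5 integrals
the [0, 1/2) slice contributes ∫ t**2·t^(s-1) dt
on [1/2, 1) integrate f = log(t)/t against the kernel
segment [1, 3/2) carries log(t); integrate it
on [3/2, 3): add ∫ exp(-t)·t^(s-1) dt
∫ over [3, ∞) of t**(-3)·t^(s-1) joins the sum

(108*2**s*s**2*(s - 3)*(s + 2)*(s**2 - 2*s + 1)*uppergamma(s, 3/2) - 108*2**s*s**2*(s - 3)*(s + 2)*(s**2 - 2*s + 1)*uppergamma(s, 3) - 108*2**s*s**2*(s - 3)*(s + 2) + 108*2**s*(s - 3)*(s + 2)*(s**2 - 2*s + 1) - 108*3**s*s*(s - 3)*(s + 2)*(s**2 - 2*s + 1)*log(2) + 108*3**s*s*(s - 3)*(s + 2)*(s**2 - 2*s + 1)*log(3) - 108*3**s*(s - 3)*(s + 2)*(s**2 - 2*s + 1) - 4*6**s*s**2*(s + 2)*(s**2 - 2*s + 1) + 216*s**3*(s - 3)*(s + 2)*log(2) - 216*s**2*(s - 3)*(s + 2)*log(2) + 216*s**2*(s - 3)*(s + 2) + 27*s**2*(s - 3)*(s**2 - 2*s + 1))/(108*2**s*s**2*(s - 3)*(s + 2)*(s**2 - 2*s + 1))
  -2 < Re(s) < 3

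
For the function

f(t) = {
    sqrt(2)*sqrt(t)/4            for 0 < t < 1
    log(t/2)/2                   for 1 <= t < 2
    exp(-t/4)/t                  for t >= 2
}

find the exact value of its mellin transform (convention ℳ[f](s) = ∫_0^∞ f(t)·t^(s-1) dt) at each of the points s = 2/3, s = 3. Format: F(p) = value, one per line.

F(2/3) = -9*2**(2/3)/8 + 3*sqrt(2)/14 + 2**(1/3)*uppergamma(-1/3, 1/2)/2 + 3*log(2)/4 + 9/8
F(3) = -7/18 + sqrt(2)/14 + log(2)/6 + 24*exp(-1/2)

undo the shared t-power: sqrt(2)*t**(3/2)/4 on [0, 1); t*log(t/2)/2 on [1, 2); exp(-t/4) on [2, ∞)
strip the common scale on t: t**(3/2) on [0, 1/2); t*log(t) on [1/2, 1); exp(-t/2) on [1, ∞)
integrate the 3 segments split at 1, 2, then add the results
for t in [0, 1): the term is ∫ sqrt(2)*sqrt(t)/4·t^(s-1)
the [1, 2) slice contributes ∫ log(t/2)/2·t^(s-1) dt
on [2, ∞): add ∫ exp(-t/4)/t·t^(s-1) dt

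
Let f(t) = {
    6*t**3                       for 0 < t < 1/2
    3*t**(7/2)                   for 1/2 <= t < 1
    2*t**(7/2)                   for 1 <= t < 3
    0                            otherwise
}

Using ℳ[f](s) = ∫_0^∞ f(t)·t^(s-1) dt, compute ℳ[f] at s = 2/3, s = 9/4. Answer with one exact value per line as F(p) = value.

summing 3 kernel integrals split by 1/2, 1 yields ℳ[f](s)
∫ over [0, 1/2) of 6*t**3·t^(s-1) joins the sum
on [1/2, 1) integrate f = 3*t**(7/2) against the kernel
∫ over [1, 3) of 2*t**(7/2)·t^(s-1) joins the sum

F(2/3) = -9*2**(5/6)/400 + 9*2**(1/3)/88 + 6/25 + 972*3**(1/6)/25
F(9/4) = -3*2**(1/4)/368 + 2**(3/4)/56 + 4/23 + 1944*3**(3/4)/23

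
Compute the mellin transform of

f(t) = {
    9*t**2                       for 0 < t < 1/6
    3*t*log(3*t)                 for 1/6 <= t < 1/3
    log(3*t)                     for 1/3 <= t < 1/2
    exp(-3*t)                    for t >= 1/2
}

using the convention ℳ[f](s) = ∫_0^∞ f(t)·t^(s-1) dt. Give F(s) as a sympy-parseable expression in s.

(4*2**s*s**2*(s + 2)*(s**2 + 2*s + 1)*uppergamma(s, 3/2) - 4*2**s*s**2*(s + 2) + 4*2**s*(s + 2)*(s**2 + 2*s + 1) + 3**s*s*(s + 2)*(-4*log(2) + 4*log(3))*(s**2 + 2*s + 1) - 4*3**s*(s + 2)*(s**2 + 2*s + 1) + s**3*(s + 2)*log(4) + s**2*(s + 2)*log(4) + 2*s**2*(s + 2) + s**2*(s**2 + 2*s + 1))/(4*6**s*s**2*(s + 2)*(s**2 + 2*s + 1))
  Re(s) > -2

remove the common scale on t first: t**2 on [0, 1/2); t*log(t) on [1/2, 1); log(t) on [1, 3/2); …
f breaks at 1/6, 1/3, 1/2 into 4 integrals to sum
∫ 9*t**2·t^(s-1) over [0, 1/6)
over [1/6, 1/3), the kernel integral of 3*t*log(3*t) enters the sum
between 1/3 and 1/2 the integrand is log(3*t)·t^(s-1)
piece [1/2, ∞): integrate exp(-3*t) against the kernel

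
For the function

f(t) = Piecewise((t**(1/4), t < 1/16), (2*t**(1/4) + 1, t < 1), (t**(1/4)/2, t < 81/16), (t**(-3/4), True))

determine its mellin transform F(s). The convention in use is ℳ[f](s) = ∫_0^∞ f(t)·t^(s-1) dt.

(16**s*(4*s - 3) + 10*2**(4*s)*s*(4*s - 3) + 3*3**(4*s)*s*(4*s - 3) - 32*81**s*s*(4*s + 1)/27 - 6*s*(4*s - 3) - 4*s + 3)/(16**s*s*(4*s - 3)*(4*s + 1))
  -1/4 < Re(s) < 3/4

back out the power substitution: sqrt(t) on [0, 1/4); 2*sqrt(t) + 1 on [1/4, 1); sqrt(t)/2 on [1, 9/4); …
strip the power substitution: t on [0, 1/2); 2*t + 1 on [1/2, 1); t/2 on [1, 3/2); …
treat the 4 regions marked off by 1/16, 1, 81/16 separately and sum
piece [0, 1/16): integrate t**(1/4) against the kernel
piece [1/16, 1): integrate (2*t**(1/4) + 1) against the kernel
∫ over [1, 81/16) of t**(1/4)/2·t^(s-1) joins the sum
piece [81/16, ∞): integrate t**(-3/4) against the kernel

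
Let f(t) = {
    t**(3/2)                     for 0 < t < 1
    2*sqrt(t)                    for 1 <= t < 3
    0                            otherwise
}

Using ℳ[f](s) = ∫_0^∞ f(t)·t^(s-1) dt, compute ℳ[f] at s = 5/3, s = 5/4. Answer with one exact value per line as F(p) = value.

split f at 1: ℳ[f](s) collects 2 kernel integrals
the [0, 1) slice contributes ∫ t**(3/2)·t^(s-1) dt
piece [1, 3): integrate 2*sqrt(t) against the kernel

F(5/3) = -150/247 + 108*3**(1/6)/13
F(5/4) = -60/77 + 24*3**(3/4)/7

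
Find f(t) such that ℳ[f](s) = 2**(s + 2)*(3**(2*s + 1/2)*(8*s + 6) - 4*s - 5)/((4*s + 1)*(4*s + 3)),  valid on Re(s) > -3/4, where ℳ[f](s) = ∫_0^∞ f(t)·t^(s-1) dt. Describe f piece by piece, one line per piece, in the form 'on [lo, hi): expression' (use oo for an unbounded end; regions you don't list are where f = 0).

back out the common scale on t: t**(3/4) on [0, 1); 2*t**(1/4) on [1, 9)
remove the power substitution first: t**(3/2) on [0, 1); 2*sqrt(t) on [1, 3)
decompose at 2; ℳ[f](s) sums the 2 pieces' integrals
∫ over [0, 2) of 2**(1/4)*t**(3/4)/2·t^(s-1) joins the sum
piece [2, 18): integrate 2**(3/4)*t**(1/4) against the kernel

on [0, 2): 2**(1/4)*t**(3/4)/2
on [2, 18): 2**(3/4)*t**(1/4)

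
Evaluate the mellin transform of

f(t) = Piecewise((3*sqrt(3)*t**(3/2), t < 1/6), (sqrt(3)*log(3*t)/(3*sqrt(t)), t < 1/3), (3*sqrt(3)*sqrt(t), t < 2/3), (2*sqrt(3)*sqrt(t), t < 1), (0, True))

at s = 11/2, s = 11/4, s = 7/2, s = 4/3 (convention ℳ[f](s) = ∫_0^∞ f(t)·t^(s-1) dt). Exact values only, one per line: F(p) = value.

F(11/2) = sqrt(3)*(420*log(2) + 17010271)/48988800
F(11/4) = 2**(3/4)*3**(1/4)*(-80240*2**(1/4) + 4589 + 7956*log(2) + 176256*sqrt(2) + 1189728*6**(1/4))/3866616
F(7/2) = sqrt(3)*(60*log(2) + 62869)/116640
F(4/3) = 2**(1/6)*3**(2/3)*(-9588*2**(5/6) + 3740*log(2) + 4763 + 6800*2**(2/3) + 10200*6**(5/6))/56100

reversing the common scale on t: t**(3/2) on [0, 1/2); log(t)/sqrt(t) on [1/2, 1); 3*sqrt(t) on [1, 2); …
invert the shared t-power to get t on [0, 1/2); log(t)/t on [1/2, 1); 3 on [1, 2); …
treat the 4 regions marked off by 1/6, 1/3, 2/3 separately and sum
segment [0, 1/6) carries 3*sqrt(3)*t**(3/2); integrate it
the [1/6, 1/3) slice contributes ∫ sqrt(3)*log(3*t)/(3*sqrt(t))·t^(s-1) dt
∫ over [1/3, 2/3) of 3*sqrt(3)*sqrt(t)·t^(s-1) joins the sum
∫ over [2/3, 1) of 2*sqrt(3)*sqrt(t)·t^(s-1) joins the sum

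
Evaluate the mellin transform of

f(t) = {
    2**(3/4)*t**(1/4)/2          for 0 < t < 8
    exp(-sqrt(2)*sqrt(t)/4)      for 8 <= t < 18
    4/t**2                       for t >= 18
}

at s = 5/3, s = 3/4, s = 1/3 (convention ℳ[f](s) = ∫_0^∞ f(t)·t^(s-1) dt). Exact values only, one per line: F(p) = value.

invert the common scale on t to get sqrt(2)*t**(1/4)/2 on [0, 16); exp(-sqrt(t)/4) on [16, 36); 16/t**2 on [36, ∞)
undo the power substitution: sqrt(2)*sqrt(t)/2 on [0, 4); exp(-t/4) on [4, 6); 16/t**4 on [6, ∞)
undo the common scale on t: sqrt(t) on [0, 2); exp(-t/2) on [2, 3); t**(-4) on [3, ∞)
decompose at 8, 18; ℳ[f](s) sums the 3 pieces' integrals
the [0, 8) slice contributes ∫ 2**(3/4)*t**(1/4)/2·t^(s-1) dt
between 8 and 18 the integrand is exp(-sqrt(2)*sqrt(t)/4)·t^(s-1)
segment [18, ∞) carries 4/t**2; integrate it

F(5/3) = -64*uppergamma(10/3, 3/2) + 2*2**(2/3)*3**(1/3) + 384*sqrt(2)/23 + 64*uppergamma(10/3, 1)
F(3/4) = -4*2**(3/4)*sqrt(3)*exp(-3/2) - 4*2**(1/4)*sqrt(pi)*erfc(sqrt(6)/2) + 4*2**(3/4)*sqrt(3)/135 + 4*2**(1/4)*sqrt(pi)*erfc(1) + 8*2**(1/4)*exp(-1) + 4*2**(3/4)
F(1/3) = -4*uppergamma(2/3, 3/2) + 2**(1/3)*3**(2/3)/135 + 4*uppergamma(2/3, 1) + 24*sqrt(2)/7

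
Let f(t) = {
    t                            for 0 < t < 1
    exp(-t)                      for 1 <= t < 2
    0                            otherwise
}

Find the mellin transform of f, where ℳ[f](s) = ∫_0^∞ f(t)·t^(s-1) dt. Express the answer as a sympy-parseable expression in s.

summing 2 kernel integrals split by 1 yields ℳ[f](s)
∫ t·t^(s-1) over [0, 1)
on [1, 2): add ∫ exp(-t)·t^(s-1) dt

((s + 1)*uppergamma(s, 1) - (s + 1)*uppergamma(s, 2) + 1)/(s + 1)
  Re(s) > -1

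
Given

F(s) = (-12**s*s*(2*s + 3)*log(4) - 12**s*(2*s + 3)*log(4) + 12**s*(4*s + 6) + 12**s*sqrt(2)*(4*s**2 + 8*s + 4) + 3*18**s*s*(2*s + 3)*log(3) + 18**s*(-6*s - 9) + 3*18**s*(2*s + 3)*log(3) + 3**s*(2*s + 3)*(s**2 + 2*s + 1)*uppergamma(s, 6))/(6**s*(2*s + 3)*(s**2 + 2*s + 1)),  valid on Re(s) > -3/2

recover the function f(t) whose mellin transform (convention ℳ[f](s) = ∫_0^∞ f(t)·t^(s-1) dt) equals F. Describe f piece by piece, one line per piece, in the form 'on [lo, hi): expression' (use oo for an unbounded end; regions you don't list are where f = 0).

on [0, 2): t**(3/2)
on [2, 3): t*log(t)
on [3, oo): exp(-2*t)

linearity at 2, 3 turns ℳ[f](s) into 3 summed integrals
on [0, 2) integrate f = t**(3/2) against the kernel
piece [2, 3): integrate t*log(t) against the kernel
over [3, ∞), the kernel integral of exp(-2*t) enters the sum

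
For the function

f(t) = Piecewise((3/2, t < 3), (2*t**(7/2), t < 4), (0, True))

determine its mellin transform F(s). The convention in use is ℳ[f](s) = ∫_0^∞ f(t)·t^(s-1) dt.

linearity at 3 turns ℳ[f](s) into 2 summed integrals
the [0, 3) slice contributes ∫ 3/2·t^(s-1) dt
∫ 2*t**(7/2)·t^(s-1) over [3, 4)

(3*3**s*(2*s + 7) - 8*3**(s + 7/2)*s + 8*4**(s + 7/2)*s)/(2*s*(2*s + 7))
  Re(s) > 0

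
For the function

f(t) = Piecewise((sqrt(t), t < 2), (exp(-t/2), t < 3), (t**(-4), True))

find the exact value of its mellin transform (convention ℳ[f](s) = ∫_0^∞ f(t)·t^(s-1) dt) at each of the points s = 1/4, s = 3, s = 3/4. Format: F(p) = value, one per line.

linearity at 2, 3 turns ℳ[f](s) into 3 summed integrals
segment 0 to 2 holds sqrt(t); add its integral
the [2, 3) slice contributes ∫ exp(-t/2)·t^(s-1) dt
the [3, ∞) slice contributes ∫ t**(-4)·t^(s-1) dt

F(1/4) = -2**(1/4)*uppergamma(1/4, 3/2) + 4*3**(1/4)/1215 + 2**(1/4)*uppergamma(1/4, 1) + 4*2**(3/4)/3
F(3) = -58*exp(-3/2) + 1/3 + 16*sqrt(2)/7 + 40*exp(-1)
F(3/4) = -2**(3/4)*uppergamma(3/4, 3/2) + 4*3**(3/4)/1053 + 2**(3/4)*uppergamma(3/4, 1) + 8*2**(1/4)/5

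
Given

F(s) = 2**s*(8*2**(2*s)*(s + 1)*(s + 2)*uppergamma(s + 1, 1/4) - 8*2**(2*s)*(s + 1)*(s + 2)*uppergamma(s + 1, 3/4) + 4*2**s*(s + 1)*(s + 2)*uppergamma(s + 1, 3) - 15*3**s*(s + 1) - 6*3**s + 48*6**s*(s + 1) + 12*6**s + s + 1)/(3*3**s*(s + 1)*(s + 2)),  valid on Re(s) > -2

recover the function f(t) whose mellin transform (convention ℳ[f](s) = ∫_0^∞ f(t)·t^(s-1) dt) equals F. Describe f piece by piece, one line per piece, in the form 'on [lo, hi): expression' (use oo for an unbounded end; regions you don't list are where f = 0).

peel off the shared t-power: 3*t/4 on [0, 2/3); exp(-3*t/8) on [2/3, 2); 3*t/4 + 1 on [2, 4); …
strip the common scale on t: 3*t/2 on [0, 1/3); exp(-3*t/4) on [1/3, 1); 3*t/2 + 1 on [1, 2); …
peel off the common scale on t: t on [0, 1/2); exp(-t/2) on [1/2, 3/2); t + 1 on [3/2, 3); …
breakpoints 2/3, 2, 4: one integral from each of the 4 segments
over [0, 2/3), the kernel integral of 3*t**2/4 enters the sum
for t in [2/3, 2): the term is ∫ t*exp(-3*t/8)·t^(s-1)
on [2, 4) integrate f = t*(3*t/4 + 1) against the kernel
on [4, ∞) integrate f = t*exp(-3*t/4) against the kernel

on [0, 2/3): 3*t**2/4
on [2/3, 2): t*exp(-3*t/8)
on [2, 4): t*(3*t/4 + 1)
on [4, oo): t*exp(-3*t/4)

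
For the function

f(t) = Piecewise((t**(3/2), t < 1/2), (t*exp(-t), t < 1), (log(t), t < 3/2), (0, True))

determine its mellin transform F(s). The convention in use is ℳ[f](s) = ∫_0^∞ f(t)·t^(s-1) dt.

(4*2**s*s**3*uppergamma(s + 1, 1/2) - 4*2**s*s**3*uppergamma(s + 1, 1) + 6*2**s*s**2*uppergamma(s + 1, 1/2) - 6*2**s*s**2*uppergamma(s + 1, 1) + 4*2**s*s + 6*2**s + 3**s*s**2*(-4*log(2) + 4*log(3)) - 4*3**s*s + 3**s*s*(-6*log(2) + 6*log(3)) - 6*3**s + sqrt(2)*s**2)/(2*2**s*s**2*(2*s + 3))
  Re(s) > -3/2

undo the shared t-power: 1/sqrt(t) on [0, 1/2); exp(-t)/t on [1/2, 1); log(t)/t**2 on [1, 3/2)
reversing the shared t-power: sqrt(t) on [0, 1/2); exp(-t) on [1/2, 1); log(t)/t on [1, 3/2)
breakpoints 1/2, 1: one integral from each of the 3 segments
the [0, 1/2) slice contributes ∫ t**(3/2)·t^(s-1) dt
on [1/2, 1): add ∫ t*exp(-t)·t^(s-1) dt
on [1, 3/2) integrate f = log(t) against the kernel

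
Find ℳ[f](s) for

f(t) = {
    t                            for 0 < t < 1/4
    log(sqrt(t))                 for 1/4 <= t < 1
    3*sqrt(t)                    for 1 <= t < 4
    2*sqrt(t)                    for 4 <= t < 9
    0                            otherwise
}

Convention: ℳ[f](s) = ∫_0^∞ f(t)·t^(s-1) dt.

(16*2**(4*s)*s**3 + 16*2**(4*s)*s**2 - 24*2**(2*s)*s**3 - 28*2**(2*s)*s**2 - 6*2**(2*s)*s - 2*2**(2*s) + 48*6**(2*s)*s**3 + 48*6**(2*s)*s**2 + 2*s**3 + 8*s**3*log(2) + 5*s**2 + 12*s**2*log(2) + 4*s*log(2) + 6*s + 2)/(4*2**(2*s)*s**2*(2*s**2 + 3*s + 1))
  Re(s) > -1

invert the power substitution to get t**2 on [0, 1/2); log(t) on [1/2, 1); 3*t on [1, 2); …
reversing the shared t-power: t on [0, 1/2); log(t)/t on [1/2, 1); 3 on [1, 2); …
slice at 1/4, 1, 4, transform all 4 pieces, and sum them
[0, 1/4) adds the kernel integral of t
the [1/4, 1) slice contributes ∫ log(sqrt(t))·t^(s-1) dt
∫ 3*sqrt(t)·t^(s-1) over [1, 4)
segment [4, 9) carries 2*sqrt(t); integrate it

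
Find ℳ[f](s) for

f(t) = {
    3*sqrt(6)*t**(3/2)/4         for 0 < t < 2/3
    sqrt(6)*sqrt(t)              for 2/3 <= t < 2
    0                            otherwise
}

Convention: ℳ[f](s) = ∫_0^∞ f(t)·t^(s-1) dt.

back out the common scale on t: t**(3/2) on [0, 1); 2*sqrt(t) on [1, 3)
decompose at 2/3; ℳ[f](s) sums the 2 pieces' integrals
segment 0 to 2/3 holds 3*sqrt(6)*t**(3/2)/4; add its integral
segment 2/3 to 2 holds sqrt(6)*sqrt(t); add its integral

(2/3)**s*(2*3**(s + 1/2)*(4*s + 6) - 4*s - 10)/((2*s + 1)*(2*s + 3))
  Re(s) > -3/2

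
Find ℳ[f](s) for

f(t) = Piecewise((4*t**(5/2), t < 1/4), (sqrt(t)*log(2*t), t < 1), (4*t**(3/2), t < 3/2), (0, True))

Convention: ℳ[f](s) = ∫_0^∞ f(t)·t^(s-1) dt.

(-32*2**(2*s)*(2*s + 1)**2*(2*s + 5) - 16*2**(2*s)*(2*s + 3)*(2*s + 5) + 8*4**s*(2*s + 1)*(2*s + 3)*(2*s + 5)*log(2) + 24*6**(s + 1/2)*(2*s + 1)**2*(2*s + 5) + (2*s + 1)**2*(2*s + 3) + 4*(2*s + 1)*(2*s + 3)*(2*s + 5)*log(2) + 8*(2*s + 3)*(2*s + 5))/(4*2**(2*s)*(2*s + 1)**2*(2*s + 3)*(2*s + 5))
  Re(s) > -5/2

reversing the shared t-power: 4*t**2 on [0, 1/4); log(2*t) on [1/4, 1); 4*t on [1, 3/2)
peel off the common scale on t: t**2 on [0, 1/2); log(t) on [1/2, 2); 2*t on [2, 3)
breakpoints 1/4, 1: one integral from each of the 3 segments
on [0, 1/4): add ∫ 4*t**(5/2)·t^(s-1) dt
segment 1/4 to 1 holds sqrt(t)*log(2*t); add its integral
piece [1, 3/2): integrate 4*t**(3/2) against the kernel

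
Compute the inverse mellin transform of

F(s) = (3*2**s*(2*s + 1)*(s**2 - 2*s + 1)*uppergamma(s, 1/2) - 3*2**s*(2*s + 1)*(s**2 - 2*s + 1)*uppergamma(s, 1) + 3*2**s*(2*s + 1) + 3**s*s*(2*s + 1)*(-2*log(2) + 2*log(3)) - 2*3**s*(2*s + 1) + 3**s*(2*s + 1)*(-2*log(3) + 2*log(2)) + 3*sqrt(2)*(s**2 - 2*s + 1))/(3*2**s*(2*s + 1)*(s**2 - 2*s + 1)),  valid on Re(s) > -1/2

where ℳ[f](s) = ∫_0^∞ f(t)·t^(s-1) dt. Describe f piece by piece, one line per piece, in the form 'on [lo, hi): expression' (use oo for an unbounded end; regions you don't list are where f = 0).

summing 3 kernel integrals split by 1/2, 1 yields ℳ[f](s)
for t in [0, 1/2): the term is ∫ sqrt(t)·t^(s-1)
on [1/2, 1): add ∫ exp(-t)·t^(s-1) dt
between 1 and 3/2 the integrand is log(t)/t·t^(s-1)

on [0, 1/2): sqrt(t)
on [1/2, 1): exp(-t)
on [1, 3/2): log(t)/t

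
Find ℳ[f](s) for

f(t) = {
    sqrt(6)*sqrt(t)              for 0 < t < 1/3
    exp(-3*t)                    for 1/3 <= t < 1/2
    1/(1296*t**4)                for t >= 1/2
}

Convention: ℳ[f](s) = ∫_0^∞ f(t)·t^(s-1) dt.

back out the common scale on t: sqrt(2)*sqrt(t) on [0, 1); exp(-t) on [1, 3/2); 1/(16*t**4) on [3/2, ∞)
peel off the common scale on t: sqrt(t) on [0, 2); exp(-t/2) on [2, 3); t**(-4) on [3, ∞)
treat the 3 regions marked off by 1/3, 1/2 separately and sum
piece [0, 1/3): integrate sqrt(6)*sqrt(t) against the kernel
for t in [1/3, 1/2): the term is ∫ exp(-3*t)·t^(s-1)
segment 1/2 to ∞ holds 1/(1296*t**4); add its integral

(2**s*(s - 4)*(2*s + 1)*uppergamma(s, 1) - 2**s*(s - 4)*(2*s + 1)*uppergamma(s, 3/2) + 2*2**(s + 1/2)*(s - 4) - 3**s*(2*s + 1)/81)/(6**s*(s - 4)*(2*s + 1))
  -1/2 < Re(s) < 4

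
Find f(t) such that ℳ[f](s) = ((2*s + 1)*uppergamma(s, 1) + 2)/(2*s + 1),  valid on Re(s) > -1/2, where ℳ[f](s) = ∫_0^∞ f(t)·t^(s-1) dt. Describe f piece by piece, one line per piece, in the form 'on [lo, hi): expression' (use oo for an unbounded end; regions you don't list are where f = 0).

on [0, 1): sqrt(t)
on [1, oo): exp(-t)

the 2 pieces separated at 1 each add one integral
∫ sqrt(t)·t^(s-1) over [0, 1)
[1, ∞) adds the kernel integral of exp(-t)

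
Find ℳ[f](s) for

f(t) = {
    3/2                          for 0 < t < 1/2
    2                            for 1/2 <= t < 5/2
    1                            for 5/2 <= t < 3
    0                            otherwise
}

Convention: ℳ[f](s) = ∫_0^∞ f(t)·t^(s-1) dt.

(2*5**s + 2*6**s - 1)/(2*2**s*s)
  Re(s) > 0

slice at 1/2, 5/2, transform all 3 pieces, and sum them
on [0, 1/2) integrate f = 3/2 against the kernel
∫ 2·t^(s-1) over [1/2, 5/2)
piece [5/2, 3): integrate 1 against the kernel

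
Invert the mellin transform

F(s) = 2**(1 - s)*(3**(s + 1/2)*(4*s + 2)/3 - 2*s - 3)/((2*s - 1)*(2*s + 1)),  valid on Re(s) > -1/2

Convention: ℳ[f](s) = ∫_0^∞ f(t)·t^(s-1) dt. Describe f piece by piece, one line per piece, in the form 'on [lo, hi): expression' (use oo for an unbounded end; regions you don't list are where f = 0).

peel off the common scale on t: sqrt(t) on [0, 1); 2/sqrt(t) on [1, 3)
reversing the shared t-power: t**(3/2) on [0, 1); 2*sqrt(t) on [1, 3)
decompose at 1/2; ℳ[f](s) sums the 2 pieces' integrals
piece [0, 1/2): integrate sqrt(2)*sqrt(t) against the kernel
∫ sqrt(2)/sqrt(t)·t^(s-1) over [1/2, 3/2)

on [0, 1/2): sqrt(2)*sqrt(t)
on [1/2, 3/2): sqrt(2)/sqrt(t)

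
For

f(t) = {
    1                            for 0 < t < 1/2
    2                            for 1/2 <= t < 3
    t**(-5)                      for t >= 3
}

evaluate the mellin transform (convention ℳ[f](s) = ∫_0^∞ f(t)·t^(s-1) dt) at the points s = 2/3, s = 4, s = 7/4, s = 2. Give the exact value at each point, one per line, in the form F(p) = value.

F(2/3) = 2**(1/3)*(-3159 + 6320*6**(2/3))/4212
F(4) = 7837/192
F(7/4) = 2**(1/4)*(-1053 + 12650*6**(3/4))/7371
F(2) = 5759/648

strip the shared t-power: t on [0, 1/2); 2*t on [1/2, 3); t**(-4) on [3, ∞)
summing 3 kernel integrals split by 1/2, 3 yields ℳ[f](s)
∫ over [0, 1/2) of 1·t^(s-1) joins the sum
piece [1/2, 3): integrate 2 against the kernel
[3, ∞) adds the kernel integral of t**(-5)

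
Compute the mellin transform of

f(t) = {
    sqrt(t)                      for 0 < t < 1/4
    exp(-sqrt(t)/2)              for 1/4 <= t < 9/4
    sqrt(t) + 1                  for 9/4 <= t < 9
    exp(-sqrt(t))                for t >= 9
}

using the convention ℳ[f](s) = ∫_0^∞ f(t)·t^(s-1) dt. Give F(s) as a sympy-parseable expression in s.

(2**(2*s + 1)*s*(2*s + 1)*uppergamma(2*s, 3) + 2**(4*s + 1)*s*(2*s + 1)*uppergamma(2*s, 1/4) - 2**(4*s + 1)*s*(2*s + 1)*uppergamma(2*s, 3/4) + 8*36**s*s + 36**s - 5*9**s*s - 9**s + s)/(4**s*s*(2*s + 1))
  Re(s) > -1/2

the power substitution comes off first: t on [0, 1/2); exp(-t/2) on [1/2, 3/2); t + 1 on [3/2, 3); …
breakpoints 1/4, 9/4, 9: one integral from each of the 4 segments
piece [0, 1/4): integrate sqrt(t) against the kernel
for t in [1/4, 9/4): the term is ∫ exp(-sqrt(t)/2)·t^(s-1)
the [9/4, 9) slice contributes ∫ (sqrt(t) + 1)·t^(s-1) dt
between 9 and ∞ the integrand is exp(-sqrt(t))·t^(s-1)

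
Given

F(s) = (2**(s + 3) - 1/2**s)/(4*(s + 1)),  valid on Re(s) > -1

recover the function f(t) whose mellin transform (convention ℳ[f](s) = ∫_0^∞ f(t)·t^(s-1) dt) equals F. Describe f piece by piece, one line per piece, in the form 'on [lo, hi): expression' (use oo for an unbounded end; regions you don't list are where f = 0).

on [0, 1/2): t/2
on [1/2, 2): t

linearity at 1/2 turns ℳ[f](s) into 2 summed integrals
segment [0, 1/2) carries t/2; integrate it
for t in [1/2, 2): the term is ∫ t·t^(s-1)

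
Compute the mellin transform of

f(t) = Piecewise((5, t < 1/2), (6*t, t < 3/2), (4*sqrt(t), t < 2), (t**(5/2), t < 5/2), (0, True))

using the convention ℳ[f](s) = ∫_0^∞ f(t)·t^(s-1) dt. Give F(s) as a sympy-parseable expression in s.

the 4 pieces separated at 1/2, 3/2, 2 each add one integral
piece [0, 1/2): integrate 5 against the kernel
the [1/2, 3/2) slice contributes ∫ 6*t·t^(s-1) dt
over [3/2, 2), the kernel integral of 4*sqrt(t) enters the sum
segment 2 to 5/2 holds t**(5/2); add its integral

2**(-s - 2)*(-2**(2*s + 11/2)*s*(s + 1)*(2*s + 1) + 2**(2*s + 11/2)*s*(s + 1)*(2*s + 5) - 16*sqrt(2)*3**(s + 1/2)*s*(s + 1)*(2*s + 5) + 4*3**(s + 2)*s*(2*s + 1)*(2*s + 5) + sqrt(2)*5**(s + 5/2)*s*(s + 1)*(2*s + 1) - 12*s*(2*s + 1)*(2*s + 5) + 20*(s + 1)*(2*s + 1)*(2*s + 5))/(s*(s + 1)*(2*s + 1)*(2*s + 5))
  Re(s) > 0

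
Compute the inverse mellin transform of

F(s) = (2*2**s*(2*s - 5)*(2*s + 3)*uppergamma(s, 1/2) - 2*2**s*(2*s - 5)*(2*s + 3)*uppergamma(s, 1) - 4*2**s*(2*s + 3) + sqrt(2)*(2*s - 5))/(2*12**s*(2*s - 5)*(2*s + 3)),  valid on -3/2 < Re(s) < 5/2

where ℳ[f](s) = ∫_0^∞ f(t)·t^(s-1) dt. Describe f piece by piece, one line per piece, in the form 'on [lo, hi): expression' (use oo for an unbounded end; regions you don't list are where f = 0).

remove the common scale on t first: 2*sqrt(2)*t**(3/2) on [0, 1/4); exp(-2*t) on [1/4, 1/2); sqrt(2)/(8*t**(5/2)) on [1/2, ∞)
strip the common scale on t: t**(3/2) on [0, 1/2); exp(-t) on [1/2, 1); t**(-5/2) on [1, ∞)
split f at 1/12, 1/6: ℳ[f](s) collects 3 kernel integrals
∫ 6*sqrt(6)*t**(3/2)·t^(s-1) over [0, 1/12)
between 1/12 and 1/6 the integrand is exp(-6*t)·t^(s-1)
on [1/6, ∞) integrate f = sqrt(6)/(216*t**(5/2)) against the kernel

on [0, 1/12): 6*sqrt(6)*t**(3/2)
on [1/12, 1/6): exp(-6*t)
on [1/6, oo): sqrt(6)/(216*t**(5/2))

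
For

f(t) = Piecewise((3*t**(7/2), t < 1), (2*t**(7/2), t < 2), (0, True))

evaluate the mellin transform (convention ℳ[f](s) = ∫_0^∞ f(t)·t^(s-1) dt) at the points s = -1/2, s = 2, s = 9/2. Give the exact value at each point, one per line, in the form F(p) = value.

linearity at 1 turns ℳ[f](s) into 2 summed integrals
∫ 3*t**(7/2)·t^(s-1) over [0, 1)
the [1, 2) slice contributes ∫ 2*t**(7/2)·t^(s-1) dt

F(-1/2) = 17/3
F(2) = 2/11 + 128*sqrt(2)/11
F(9/2) = 513/8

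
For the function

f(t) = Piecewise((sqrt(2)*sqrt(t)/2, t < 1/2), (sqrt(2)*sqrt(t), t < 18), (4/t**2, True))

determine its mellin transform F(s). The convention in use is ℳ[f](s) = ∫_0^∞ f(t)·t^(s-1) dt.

undo the common scale on t: sqrt(t) on [0, 1/4); 2*sqrt(t) on [1/4, 9); t**(-2) on [9, ∞)
strip the power substitution: t on [0, 1/2); 2*t on [1/2, 3); t**(-4) on [3, ∞)
f breaks at 1/2, 18 into 3 integrals to sum
segment [0, 1/2) carries sqrt(2)*sqrt(t)/2; integrate it
segment [1/2, 18) carries sqrt(2)*sqrt(t); integrate it
segment 18 to ∞ holds 4/t**2; add its integral

(-36**s*(2*s + 1) + 972*6**(2*s)*(s - 2) - 81*s + 162)/(81*2**s*(s - 2)*(2*s + 1))
  -1/2 < Re(s) < 2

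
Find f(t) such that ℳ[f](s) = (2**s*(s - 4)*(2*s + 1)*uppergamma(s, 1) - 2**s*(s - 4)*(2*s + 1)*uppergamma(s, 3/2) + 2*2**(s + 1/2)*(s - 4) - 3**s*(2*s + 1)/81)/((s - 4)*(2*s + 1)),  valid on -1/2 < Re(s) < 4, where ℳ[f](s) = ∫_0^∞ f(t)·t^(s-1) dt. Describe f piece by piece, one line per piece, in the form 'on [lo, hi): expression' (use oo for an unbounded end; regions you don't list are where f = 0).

breakpoints 2, 3: one integral from each of the 3 segments
the [0, 2) slice contributes ∫ sqrt(t)·t^(s-1) dt
over [2, 3), the kernel integral of exp(-t/2) enters the sum
[3, ∞) adds the kernel integral of t**(-4)

on [0, 2): sqrt(t)
on [2, 3): exp(-t/2)
on [3, oo): t**(-4)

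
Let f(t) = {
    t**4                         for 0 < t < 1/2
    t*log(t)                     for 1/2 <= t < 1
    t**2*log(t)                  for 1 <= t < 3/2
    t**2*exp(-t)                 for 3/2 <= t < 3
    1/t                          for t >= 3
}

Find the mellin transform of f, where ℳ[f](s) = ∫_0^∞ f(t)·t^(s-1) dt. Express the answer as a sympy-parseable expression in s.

peel off the shared t-power: t**2 on [0, 1/2); log(t)/t on [1/2, 1); log(t) on [1, 3/2); …
along the cuts 1/2, 1, 3/2, 3, ℳ[f](s) splits into 5 integrals
on [0, 1/2): add ∫ t**4·t^(s-1) dt
piece [1/2, 1): integrate t*log(t) against the kernel
segment 1 to 3/2 holds t**2*log(t); add its integral
∫ over [3/2, 3) of t**2*exp(-t)·t^(s-1) joins the sum
piece [3, ∞): integrate 1/t against the kernel

(48*2**s*(s - 1)*(s + 2)**2*(s + 4)*(2*s - (s + 2)**2 + 3)*uppergamma(s + 2, 3/2) - 48*2**s*(s - 1)*(s + 2)**2*(s + 4)*(2*s - (s + 2)**2 + 3)*uppergamma(s + 2, 3) + 48*2**s*(s - 1)*(s + 2)**2*(s + 4) + 48*2**s*(s - 1)*(s + 4)*(2*s - (s + 2)**2 + 3) + 3**s*(s - 1)*(s + 2)*(s + 4)*(-108*log(2) + 108*log(3))*(2*s - (s + 2)**2 + 3) - 108*3**s*(s - 1)*(s + 4)*(2*s - (s + 2)**2 + 3) - 16*6**s*(s + 2)**2*(s + 4)*(2*s - (s + 2)**2 + 3) - 24*(s - 1)*(s + 2)**3*(s + 4)*log(2) - 24*(s - 1)*(s + 2)**2*(s + 4) + 24*(s - 1)*(s + 2)**2*(s + 4)*log(2) + 3*(s - 1)*(s + 2)**2*(2*s - (s + 2)**2 + 3))/(48*2**s*(s - 1)*(s + 2)**2*(s + 4)*(2*s - (s + 2)**2 + 3))
  -4 < Re(s) < 1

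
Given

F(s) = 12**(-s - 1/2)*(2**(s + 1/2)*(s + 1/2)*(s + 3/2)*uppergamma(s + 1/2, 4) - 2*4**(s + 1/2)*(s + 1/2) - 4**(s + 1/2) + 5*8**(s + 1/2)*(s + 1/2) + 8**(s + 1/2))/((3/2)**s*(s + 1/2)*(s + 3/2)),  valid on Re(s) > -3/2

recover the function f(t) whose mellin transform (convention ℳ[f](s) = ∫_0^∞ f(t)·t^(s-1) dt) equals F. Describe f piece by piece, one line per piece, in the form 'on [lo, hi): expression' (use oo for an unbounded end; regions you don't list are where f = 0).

on [0, 2/9): 9*sqrt(6)*t**(3/2)/4
on [2/9, 4/9): sqrt(6)*sqrt(t)*(9*t + 1)/2
on [4/9, oo): sqrt(6)*sqrt(t)*exp(-9*t)/2

the common scale on t comes off first: 3*t**(3/2) on [0, 1/3); sqrt(t)*(6*t + 1) on [1/3, 2/3); sqrt(t)*exp(-6*t) on [2/3, ∞)
invert the shared t-power to get 3*t on [0, 1/3); 6*t + 1 on [1/3, 2/3); exp(-6*t) on [2/3, ∞)
undo the common scale on t: t on [0, 1); 2*t + 1 on [1, 2); exp(-2*t) on [2, ∞)
along the cuts 2/9, 4/9, ℳ[f](s) splits into 3 integrals
∫ 9*sqrt(6)*t**(3/2)/4·t^(s-1) over [0, 2/9)
∫ sqrt(6)*sqrt(t)*(9*t + 1)/2·t^(s-1) over [2/9, 4/9)
on [4/9, ∞): add ∫ sqrt(6)*sqrt(t)*exp(-9*t)/2·t^(s-1) dt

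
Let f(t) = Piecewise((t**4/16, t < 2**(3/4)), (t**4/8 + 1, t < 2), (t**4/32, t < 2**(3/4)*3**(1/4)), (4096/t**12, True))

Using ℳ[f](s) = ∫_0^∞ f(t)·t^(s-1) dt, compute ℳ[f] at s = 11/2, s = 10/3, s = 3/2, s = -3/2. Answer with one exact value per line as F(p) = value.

F(11/2) = 8*2**(1/8)*(-11466 + 18271*3**(3/8) + 33228*2**(3/8))/24453
F(10/3) = sqrt(2)*(-18954 + 7025*3**(5/6) + 25974*2**(5/6))/12870
F(3/2) = 2**(1/8)*(-9450 + 2053*3**(3/8) + 11718*2**(3/8))/6237
F(-3/2) = 2**(7/8)*(-729*2**(5/8) + 2347*3**(5/8) + 10206)/87480

remove the common scale on t first: t**4 on [0, 2**(3/4)/2); 2*t**4 + 1 on [2**(3/4)/2, 1); t**4/2 on [1, 2**(3/4)*3**(1/4)/2); …
peel off the power substitution: t**2 on [0, sqrt(2)/2); 2*t**2 + 1 on [sqrt(2)/2, 1); t**2/2 on [1, sqrt(6)/2); …
strip the power substitution: t on [0, 1/2); 2*t + 1 on [1/2, 1); t/2 on [1, 3/2); …
treat the 4 regions marked off by 2**(3/4), 2, 2**(3/4)*3**(1/4) separately and sum
for t in [0, 2**(3/4)): the term is ∫ t**4/16·t^(s-1)
for t in [2**(3/4), 2): the term is ∫ (t**4/8 + 1)·t^(s-1)
piece [2, 2**(3/4)*3**(1/4)): integrate t**4/32 against the kernel
segment 2**(3/4)*3**(1/4) to ∞ holds 4096/t**12; add its integral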